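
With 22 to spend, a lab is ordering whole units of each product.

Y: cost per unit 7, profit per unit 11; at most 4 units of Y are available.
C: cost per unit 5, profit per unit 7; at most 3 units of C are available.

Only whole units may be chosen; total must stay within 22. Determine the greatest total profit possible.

33

This is a bounded integer knapsack.
3×Y: cost 21 ≤ 22, profit 3·11 = 33.
1×Y and 3×C: cost 22 ≤ 22, profit 1·11 + 3·7 = 32.
Best is 33.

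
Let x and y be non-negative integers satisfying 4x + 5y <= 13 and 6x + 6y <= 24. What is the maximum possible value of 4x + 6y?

14

(x,y)=(2,1): 4·2+5·1=13≤13, 6·2+6·1=18≤24, objective 14.
(x,y)=(3,0): 4·3+5·0=12≤13, 6·3+6·0=18≤24, objective 12.
(x,y)=(0,2): 4·0+5·2=10≤13, 6·0+6·2=12≤24, objective 12.
Maximum is 14 at (x,y)=(2,1).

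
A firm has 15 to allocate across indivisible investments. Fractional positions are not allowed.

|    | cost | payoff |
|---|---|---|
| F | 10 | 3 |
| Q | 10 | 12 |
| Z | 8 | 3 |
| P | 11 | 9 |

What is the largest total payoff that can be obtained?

Allowing fractional choices, the relaxed optimum would be about 16.1, but investments are indivisible.
P: cost 11 ≤ 15, payoff 9.
Q: cost 10 ≤ 15, payoff 12.
Best is Q with total payoff 12.

12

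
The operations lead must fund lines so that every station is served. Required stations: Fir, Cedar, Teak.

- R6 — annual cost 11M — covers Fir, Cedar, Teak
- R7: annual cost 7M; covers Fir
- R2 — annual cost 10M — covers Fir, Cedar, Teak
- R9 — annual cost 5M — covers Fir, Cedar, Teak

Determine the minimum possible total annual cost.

5

This is an integer covering problem.
R9 alone covers Fir, Cedar, Teak — every station.
Total annual cost: 5.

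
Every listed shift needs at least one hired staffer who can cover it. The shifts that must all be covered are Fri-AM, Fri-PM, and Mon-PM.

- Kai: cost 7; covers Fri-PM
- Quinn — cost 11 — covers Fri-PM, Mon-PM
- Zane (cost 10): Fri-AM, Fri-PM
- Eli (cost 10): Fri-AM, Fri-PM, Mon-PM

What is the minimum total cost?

10

Eli alone covers Fri-AM, Fri-PM, Mon-PM — every shift.
Total cost: 10.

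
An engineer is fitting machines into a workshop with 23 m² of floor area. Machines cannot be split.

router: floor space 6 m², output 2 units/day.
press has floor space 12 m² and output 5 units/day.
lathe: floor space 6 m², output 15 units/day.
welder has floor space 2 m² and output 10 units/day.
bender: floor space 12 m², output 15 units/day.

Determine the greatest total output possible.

This is an integer program with binary decision variables.
Take lathe, welder, and bender: floor space 6 + 2 + 12 = 20 ≤ 23, output 15 + 10 + 15 = 40.
No other feasible combination does better.

40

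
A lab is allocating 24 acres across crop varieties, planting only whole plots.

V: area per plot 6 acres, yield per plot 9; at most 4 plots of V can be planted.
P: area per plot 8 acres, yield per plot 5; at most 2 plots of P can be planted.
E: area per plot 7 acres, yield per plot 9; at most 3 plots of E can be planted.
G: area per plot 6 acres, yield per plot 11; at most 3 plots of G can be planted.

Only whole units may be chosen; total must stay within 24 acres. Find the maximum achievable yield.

42

G has the best ratio (11/6); taking only G gives at most 3×11 = 33 (stopped by the supply cap of 3).
Mixing does better — 1×V and 3×G: area 24 ≤ 24, yield 1·9 + 3·11 = 42.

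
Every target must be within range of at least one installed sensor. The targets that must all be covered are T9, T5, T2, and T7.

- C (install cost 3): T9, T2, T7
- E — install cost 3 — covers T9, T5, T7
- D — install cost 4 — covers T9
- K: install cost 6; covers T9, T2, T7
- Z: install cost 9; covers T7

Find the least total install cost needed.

6

Choose C and E: together they cover T9, T5, T2, T7 — every target.
Total install cost: 3 + 3 = 6.
No cover costs less than 6.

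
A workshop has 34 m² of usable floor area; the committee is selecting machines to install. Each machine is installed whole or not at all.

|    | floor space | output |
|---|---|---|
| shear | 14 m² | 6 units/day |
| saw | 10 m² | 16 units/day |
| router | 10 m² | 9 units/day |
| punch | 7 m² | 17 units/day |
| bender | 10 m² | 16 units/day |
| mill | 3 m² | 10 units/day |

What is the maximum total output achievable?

Take saw, punch, bender, and mill: floor space 10 + 7 + 10 + 3 = 30 ≤ 34, output 16 + 17 + 16 + 10 = 59.
No other feasible combination does better.

59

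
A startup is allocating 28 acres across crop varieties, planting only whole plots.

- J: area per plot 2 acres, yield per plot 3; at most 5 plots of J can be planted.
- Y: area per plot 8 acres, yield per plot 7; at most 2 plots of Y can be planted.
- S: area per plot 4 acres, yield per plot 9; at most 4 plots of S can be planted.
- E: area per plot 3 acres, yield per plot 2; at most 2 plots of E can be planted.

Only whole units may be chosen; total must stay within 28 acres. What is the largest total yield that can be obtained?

51

This is a bounded integer knapsack.
S has the best ratio (9/4); taking only S gives at most 4×9 = 36 (stopped by the supply cap of 4).
Mixing does better — 5×J and 4×S: area 26 ≤ 28, yield 5·3 + 4·9 = 51.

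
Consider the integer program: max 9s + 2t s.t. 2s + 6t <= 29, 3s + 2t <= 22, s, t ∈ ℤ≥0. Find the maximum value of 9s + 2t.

The continuous relaxation peaks at (7.33, 0) with value 66.00; rounding to a feasible lattice point costs some objective.
(s,t)=(7,0): 2·7+6·0=14≤29, 3·7+2·0=21≤22, objective 63.
(s,t)=(6,1): 2·6+6·1=18≤29, 3·6+2·1=20≤22, objective 56.
(s,t)=(6,0): 2·6+6·0=12≤29, 3·6+2·0=18≤22, objective 54.
The best lattice point is (7,0), giving 63.

63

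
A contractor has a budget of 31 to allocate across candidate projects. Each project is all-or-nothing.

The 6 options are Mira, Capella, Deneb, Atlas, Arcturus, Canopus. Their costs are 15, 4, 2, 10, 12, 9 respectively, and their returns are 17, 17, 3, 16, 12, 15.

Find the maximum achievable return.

Allowing fractional choices, the relaxed optimum would be about 57.8, but projects are indivisible.
Mira + Capella + Deneb + Atlas: cost 15 + 4 + 2 + 10 = 31 ≤ 31, return 17 + 17 + 3 + 16 = 53.
Mira + Capella + Deneb + Canopus: cost 15 + 4 + 2 + 9 = 30 ≤ 31, return 17 + 17 + 3 + 15 = 52.
Capella + Deneb + Atlas + Canopus: cost 4 + 2 + 10 + 9 = 25 ≤ 31, return 17 + 3 + 16 + 15 = 51.
Best is Mira, Capella, Deneb, and Atlas with total return 53.

53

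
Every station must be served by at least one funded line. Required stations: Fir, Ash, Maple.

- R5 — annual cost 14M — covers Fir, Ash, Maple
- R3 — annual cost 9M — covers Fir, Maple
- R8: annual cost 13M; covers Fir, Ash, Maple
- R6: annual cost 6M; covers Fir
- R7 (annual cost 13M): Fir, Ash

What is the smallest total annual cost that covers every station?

13

R8 alone covers Fir, Ash, Maple — every station.
Total annual cost: 13.
No cover costs less than 13.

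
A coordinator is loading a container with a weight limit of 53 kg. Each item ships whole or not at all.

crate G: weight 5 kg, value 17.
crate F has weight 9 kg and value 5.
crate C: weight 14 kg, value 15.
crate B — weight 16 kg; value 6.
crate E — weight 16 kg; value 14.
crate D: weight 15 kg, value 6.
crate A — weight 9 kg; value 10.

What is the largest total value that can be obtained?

61

Take crate G, crate F, crate C, crate E, and crate A: weight 5 + 9 + 14 + 16 + 9 = 53 ≤ 53, value 17 + 5 + 15 + 14 + 10 = 61.
No other feasible combination does better.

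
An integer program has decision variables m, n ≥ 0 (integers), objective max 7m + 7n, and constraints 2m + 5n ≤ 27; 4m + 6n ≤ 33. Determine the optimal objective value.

56

(m,n)=(8,0): 2·8+5·0=16≤27, 4·8+6·0=32≤33, objective 56.
(m,n)=(7,0): 2·7+5·0=14≤27, 4·7+6·0=28≤33, objective 49.
The best lattice point is (8,0), giving 56.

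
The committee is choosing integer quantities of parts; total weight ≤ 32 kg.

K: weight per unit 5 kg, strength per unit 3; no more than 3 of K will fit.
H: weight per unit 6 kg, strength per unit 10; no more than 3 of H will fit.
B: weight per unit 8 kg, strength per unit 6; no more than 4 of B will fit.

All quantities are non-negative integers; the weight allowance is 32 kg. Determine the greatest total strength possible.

1×K, 3×H, and 1×B: weight 31 ≤ 32, strength 1·3 + 3·10 + 1·6 = 39.
3×H and 1×B: weight 26 ≤ 32, strength 3·10 + 1·6 = 36.
Best is 39.

39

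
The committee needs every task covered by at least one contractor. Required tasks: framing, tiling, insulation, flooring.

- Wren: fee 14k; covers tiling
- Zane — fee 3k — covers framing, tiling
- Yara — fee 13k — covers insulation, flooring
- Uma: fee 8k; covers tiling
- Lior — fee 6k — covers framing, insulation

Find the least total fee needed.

16

The greedy cost-per-new-task heuristic would pick Zane, Lior, and Yara for 22, but a cheaper cover exists.
Choose Zane and Yara: together they cover framing, tiling, insulation, flooring — every task.
Total fee: 3 + 13 = 16.
No cover costs less than 16.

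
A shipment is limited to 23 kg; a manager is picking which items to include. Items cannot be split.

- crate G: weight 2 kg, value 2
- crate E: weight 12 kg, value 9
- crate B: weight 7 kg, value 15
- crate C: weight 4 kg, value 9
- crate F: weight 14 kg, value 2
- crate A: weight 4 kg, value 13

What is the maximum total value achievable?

39

crate G + crate B + crate C + crate A: weight 2 + 7 + 4 + 4 = 17 ≤ 23, value 2 + 15 + 9 + 13 = 39.
crate E + crate B + crate A: weight 12 + 7 + 4 = 23 ≤ 23, value 9 + 15 + 13 = 37.
crate B + crate C + crate A: weight 7 + 4 + 4 = 15 ≤ 23, value 15 + 9 + 13 = 37.
Best is crate G, crate B, crate C, and crate A with total value 39.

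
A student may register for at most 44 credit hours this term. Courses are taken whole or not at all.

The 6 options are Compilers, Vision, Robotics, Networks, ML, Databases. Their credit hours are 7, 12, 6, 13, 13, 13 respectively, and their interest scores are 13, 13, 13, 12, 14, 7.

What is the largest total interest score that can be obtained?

53

Allowing fractional choices, the relaxed optimum would be about 58.5, but courses are indivisible.
Compilers + Vision + Robotics + ML: credit hours 7 + 12 + 6 + 13 = 38 ≤ 44, interest score 13 + 13 + 13 + 14 = 53.
Compilers + Robotics + Networks + ML: credit hours 7 + 6 + 13 + 13 = 39 ≤ 44, interest score 13 + 13 + 12 + 14 = 52.
Vision + Robotics + Networks + ML: credit hours 12 + 6 + 13 + 13 = 44 ≤ 44, interest score 13 + 13 + 12 + 14 = 52.
Best is Compilers, Vision, Robotics, and ML with total interest score 53.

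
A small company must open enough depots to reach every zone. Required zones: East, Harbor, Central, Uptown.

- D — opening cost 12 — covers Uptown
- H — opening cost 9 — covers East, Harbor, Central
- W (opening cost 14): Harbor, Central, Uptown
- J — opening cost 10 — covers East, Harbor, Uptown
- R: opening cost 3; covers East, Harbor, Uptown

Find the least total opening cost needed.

12

This is a weighted set-cover instance.
Choose H and R: together they cover East, Harbor, Central, Uptown — every zone.
Total opening cost: 9 + 3 = 12.
No cover costs less than 12.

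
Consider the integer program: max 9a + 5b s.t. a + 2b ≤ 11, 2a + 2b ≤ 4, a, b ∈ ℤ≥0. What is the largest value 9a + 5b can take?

(a,b)=(2,0) is feasible, giving 18.
(a,b)=(1,1) is feasible, giving 14.
(a,b)=(1,0) is feasible, giving 9.
The best lattice point is (2,0), giving 18.

18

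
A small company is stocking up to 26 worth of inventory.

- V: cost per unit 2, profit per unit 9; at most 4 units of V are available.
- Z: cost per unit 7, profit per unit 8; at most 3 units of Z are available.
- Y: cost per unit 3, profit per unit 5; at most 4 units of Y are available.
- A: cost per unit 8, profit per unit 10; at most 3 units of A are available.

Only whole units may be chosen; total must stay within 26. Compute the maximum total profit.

61

This is a bounded integer knapsack.
4×V, 1×Z, 1×Y, and 1×A: cost 26 ≤ 26, profit 4·9 + 1·8 + 1·5 + 1·10 = 59.
4×V, 3×Y, and 1×A: cost 25 ≤ 26, profit 4·9 + 3·5 + 1·10 = 61.
Best is 61.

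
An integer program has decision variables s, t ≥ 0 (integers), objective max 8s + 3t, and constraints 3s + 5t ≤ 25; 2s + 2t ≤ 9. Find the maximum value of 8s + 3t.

The continuous relaxation peaks at (4.5, 0) with value 36.00; rounding to a feasible lattice point costs some objective.
(s,t)=(4,0) is feasible, giving 32.
(s,t)=(3,1) is feasible, giving 27.
(s,t)=(3,0) is feasible, giving 24.
No feasible integer point exceeds 32.

32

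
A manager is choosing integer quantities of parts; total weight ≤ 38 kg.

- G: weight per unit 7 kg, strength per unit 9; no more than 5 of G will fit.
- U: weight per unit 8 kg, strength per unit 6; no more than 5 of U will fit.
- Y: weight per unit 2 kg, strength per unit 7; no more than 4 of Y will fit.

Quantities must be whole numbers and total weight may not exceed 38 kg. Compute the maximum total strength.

Y has the best ratio (7/2); taking only Y gives at most 4×7 = 28 (stopped by the supply cap of 4).
Mixing does better — 4×G and 4×Y: weight 36 ≤ 38, strength 4·9 + 4·7 = 64.

64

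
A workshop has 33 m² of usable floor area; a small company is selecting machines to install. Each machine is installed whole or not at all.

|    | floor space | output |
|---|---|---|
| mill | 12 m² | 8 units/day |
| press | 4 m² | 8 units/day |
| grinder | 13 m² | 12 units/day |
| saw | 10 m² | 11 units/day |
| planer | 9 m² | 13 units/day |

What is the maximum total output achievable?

36

This is an integer program with binary decision variables.
press + grinder + planer: floor space 4 + 13 + 9 = 26 ≤ 33, output 8 + 12 + 13 = 33.
grinder + saw + planer: floor space 13 + 10 + 9 = 32 ≤ 33, output 12 + 11 + 13 = 36.
press + saw + planer: floor space 4 + 10 + 9 = 23 ≤ 33, output 8 + 11 + 13 = 32.
Best is grinder, saw, and planer with total output 36.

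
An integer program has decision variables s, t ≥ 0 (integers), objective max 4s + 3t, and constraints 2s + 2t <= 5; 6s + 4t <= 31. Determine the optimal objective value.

8

The continuous relaxation peaks at (2.5, 0) with value 10.00; rounding to a feasible lattice point costs some objective.
(s,t)=(2,0) is feasible, giving 8.
(s,t)=(1,1) is feasible, giving 7.
Maximum is 8 at (s,t)=(2,0).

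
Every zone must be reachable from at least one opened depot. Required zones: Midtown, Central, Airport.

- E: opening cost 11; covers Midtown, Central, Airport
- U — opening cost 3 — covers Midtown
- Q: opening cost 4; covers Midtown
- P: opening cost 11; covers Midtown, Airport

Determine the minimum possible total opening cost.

E alone covers Midtown, Central, Airport — every zone.
Total opening cost: 11.

11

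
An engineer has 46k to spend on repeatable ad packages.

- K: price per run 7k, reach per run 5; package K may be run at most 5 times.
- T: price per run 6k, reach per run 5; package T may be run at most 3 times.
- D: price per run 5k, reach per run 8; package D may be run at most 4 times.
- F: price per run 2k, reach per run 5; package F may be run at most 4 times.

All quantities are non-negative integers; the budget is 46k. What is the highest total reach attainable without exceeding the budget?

67

This is a bounded integer knapsack.
Take 3×T, 4×D, and 4×F: price 46 ≤ 46, reach 3·5 + 4·8 + 4·5 = 67.
F has the best ratio (5/2) and is taken to its limit of 4; remaining capacity is filled optimally with the others.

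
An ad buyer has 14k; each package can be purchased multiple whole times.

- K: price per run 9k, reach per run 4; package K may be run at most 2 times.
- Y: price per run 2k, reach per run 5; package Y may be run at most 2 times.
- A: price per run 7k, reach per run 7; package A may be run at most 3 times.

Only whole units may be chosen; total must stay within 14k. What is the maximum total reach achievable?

17

This is a bounded integer knapsack.
Y has the best ratio (5/2); taking only Y gives at most 2×5 = 10 (stopped by the supply cap of 2).
Mixing does better — 2×Y and 1×A: price 11 ≤ 14, reach 2·5 + 1·7 = 17.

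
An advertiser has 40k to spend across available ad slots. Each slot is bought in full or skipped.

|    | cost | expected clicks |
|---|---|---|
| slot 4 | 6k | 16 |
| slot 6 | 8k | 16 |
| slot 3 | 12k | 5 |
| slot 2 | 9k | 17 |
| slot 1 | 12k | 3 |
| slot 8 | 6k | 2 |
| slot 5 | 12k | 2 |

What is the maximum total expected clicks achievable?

Take slot 4, slot 6, slot 3, and slot 2: cost 6 + 8 + 12 + 9 = 35 ≤ 40, expected clicks 16 + 16 + 5 + 17 = 54.
No other feasible combination does better.

54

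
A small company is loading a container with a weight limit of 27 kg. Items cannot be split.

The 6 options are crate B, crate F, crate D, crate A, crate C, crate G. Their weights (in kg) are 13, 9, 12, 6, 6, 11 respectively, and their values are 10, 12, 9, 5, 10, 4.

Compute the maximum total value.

Take crate F, crate D, and crate C: weight 9 + 12 + 6 = 27 ≤ 27, value 12 + 9 + 10 = 31.
No other feasible combination does better.

31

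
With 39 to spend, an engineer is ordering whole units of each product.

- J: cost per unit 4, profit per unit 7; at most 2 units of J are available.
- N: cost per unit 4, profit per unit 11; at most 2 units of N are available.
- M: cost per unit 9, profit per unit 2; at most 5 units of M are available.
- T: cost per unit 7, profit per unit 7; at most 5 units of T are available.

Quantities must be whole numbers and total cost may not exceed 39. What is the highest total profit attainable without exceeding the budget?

This is a bounded integer knapsack.
2×J, 2×N, 1×M, and 2×T: cost 39 ≤ 39, profit 2·7 + 2·11 + 1·2 + 2·7 = 52.
2×J, 2×N, and 3×T: cost 37 ≤ 39, profit 2·7 + 2·11 + 3·7 = 57.
Best is 57.

57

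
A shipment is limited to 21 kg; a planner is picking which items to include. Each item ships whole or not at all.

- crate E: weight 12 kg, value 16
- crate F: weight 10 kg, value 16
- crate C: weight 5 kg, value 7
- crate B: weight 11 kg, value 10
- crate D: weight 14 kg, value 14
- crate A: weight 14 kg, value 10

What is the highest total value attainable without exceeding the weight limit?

Allowing fractional choices, the relaxed optimum would be about 31.0, but items are indivisible.
crate F + crate C: weight 10 + 5 = 15 ≤ 21, value 16 + 7 = 23.
crate F + crate B: weight 10 + 11 = 21 ≤ 21, value 16 + 10 = 26.
crate E + crate C: weight 12 + 5 = 17 ≤ 21, value 16 + 7 = 23.
Best is crate F and crate B with total value 26.

26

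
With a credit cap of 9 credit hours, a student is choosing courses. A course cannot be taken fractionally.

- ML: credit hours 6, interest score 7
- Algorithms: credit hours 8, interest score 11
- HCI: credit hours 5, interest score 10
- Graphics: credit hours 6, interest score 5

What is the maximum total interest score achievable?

11

ML: credit hours 6 ≤ 9, interest score 7.
HCI: credit hours 5 ≤ 9, interest score 10.
Algorithms: credit hours 8 ≤ 9, interest score 11.
Best is Algorithms with total interest score 11.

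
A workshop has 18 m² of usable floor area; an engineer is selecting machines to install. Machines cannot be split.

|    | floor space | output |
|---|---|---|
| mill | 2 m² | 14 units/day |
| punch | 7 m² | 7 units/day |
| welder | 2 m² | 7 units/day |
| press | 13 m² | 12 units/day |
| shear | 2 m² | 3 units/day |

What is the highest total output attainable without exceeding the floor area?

33

mill + welder + press: floor space 2 + 2 + 13 = 17 ≤ 18, output 14 + 7 + 12 = 33.
mill + press + shear: floor space 2 + 13 + 2 = 17 ≤ 18, output 14 + 12 + 3 = 29.
mill + punch + welder + shear: floor space 2 + 7 + 2 + 2 = 13 ≤ 18, output 14 + 7 + 7 + 3 = 31.
Best is mill, welder, and press with total output 33.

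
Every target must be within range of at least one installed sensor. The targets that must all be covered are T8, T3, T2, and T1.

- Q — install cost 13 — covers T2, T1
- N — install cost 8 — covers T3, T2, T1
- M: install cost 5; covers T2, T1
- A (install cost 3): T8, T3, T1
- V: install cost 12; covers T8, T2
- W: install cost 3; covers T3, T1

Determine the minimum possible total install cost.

8

Choose M and A: together they cover T8, T3, T2, T1 — every target.
Total install cost: 5 + 3 = 8.
No cover costs less than 8.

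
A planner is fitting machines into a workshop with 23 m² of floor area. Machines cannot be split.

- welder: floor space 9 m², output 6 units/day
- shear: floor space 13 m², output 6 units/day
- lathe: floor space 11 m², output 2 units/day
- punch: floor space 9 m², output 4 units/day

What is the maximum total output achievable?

Take welder and shear: floor space 9 + 13 = 22 ≤ 23, output 6 + 6 = 12.
No other feasible combination does better.

12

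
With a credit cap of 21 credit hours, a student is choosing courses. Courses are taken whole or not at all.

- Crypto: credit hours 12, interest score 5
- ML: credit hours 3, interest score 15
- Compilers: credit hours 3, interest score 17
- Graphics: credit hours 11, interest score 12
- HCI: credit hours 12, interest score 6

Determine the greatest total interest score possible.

44

Allowing fractional choices, the relaxed optimum would be about 46.0, but courses are indivisible.
ML + Compilers + HCI: credit hours 3 + 3 + 12 = 18 ≤ 21, interest score 15 + 17 + 6 = 38.
ML + Compilers + Graphics: credit hours 3 + 3 + 11 = 17 ≤ 21, interest score 15 + 17 + 12 = 44.
Best is ML, Compilers, and Graphics with total interest score 44.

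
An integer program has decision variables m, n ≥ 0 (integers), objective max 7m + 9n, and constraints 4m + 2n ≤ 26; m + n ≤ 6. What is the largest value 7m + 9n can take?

(m,n)=(0,6) is feasible, giving 54.
(m,n)=(1,5) is feasible, giving 52.
(m,n)=(0,5) is feasible, giving 45.
The best lattice point is (0,6), giving 54.

54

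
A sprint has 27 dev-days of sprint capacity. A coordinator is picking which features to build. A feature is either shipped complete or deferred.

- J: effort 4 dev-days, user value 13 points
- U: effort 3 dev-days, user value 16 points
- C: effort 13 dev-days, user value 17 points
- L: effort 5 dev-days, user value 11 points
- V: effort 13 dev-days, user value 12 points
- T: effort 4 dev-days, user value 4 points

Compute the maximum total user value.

J + U + C + L: effort 4 + 3 + 13 + 5 = 25 ≤ 27, user value 13 + 16 + 17 + 11 = 57.
J + U + C + T: effort 4 + 3 + 13 + 4 = 24 ≤ 27, user value 13 + 16 + 17 + 4 = 50.
J + U + L + V: effort 4 + 3 + 5 + 13 = 25 ≤ 27, user value 13 + 16 + 11 + 12 = 52.
Best is J, U, C, and L with total user value 57.

57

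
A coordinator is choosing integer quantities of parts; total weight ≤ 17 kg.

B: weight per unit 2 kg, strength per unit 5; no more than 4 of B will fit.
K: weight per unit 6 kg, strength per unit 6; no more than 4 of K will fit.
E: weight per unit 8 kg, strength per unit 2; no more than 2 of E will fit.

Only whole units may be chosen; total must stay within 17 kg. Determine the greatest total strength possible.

26

Take 4×B and 1×K: weight 14 ≤ 17, strength 4·5 + 1·6 = 26.
B has the best ratio (5/2) and is taken to its limit of 4; remaining capacity is filled optimally with the others.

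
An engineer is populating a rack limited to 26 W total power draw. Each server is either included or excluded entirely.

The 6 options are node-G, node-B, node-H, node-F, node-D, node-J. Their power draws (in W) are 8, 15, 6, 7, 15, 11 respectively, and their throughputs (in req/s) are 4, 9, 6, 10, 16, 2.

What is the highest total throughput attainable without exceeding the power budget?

Treat it as a binary knapsack problem.
Allowing fractional choices, the relaxed optimum would be about 30.0, but servers are indivisible.
node-G + node-H + node-F: power draw 8 + 6 + 7 = 21 ≤ 26, throughput 4 + 6 + 10 = 20.
node-H + node-D: power draw 6 + 15 = 21 ≤ 26, throughput 6 + 16 = 22.
node-F + node-D: power draw 7 + 15 = 22 ≤ 26, throughput 10 + 16 = 26.
Best is node-F and node-D with total throughput 26.

26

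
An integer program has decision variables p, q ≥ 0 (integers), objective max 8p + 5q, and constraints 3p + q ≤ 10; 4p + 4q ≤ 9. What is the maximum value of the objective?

(p,q)=(2,0) is feasible, giving 16.
(p,q)=(1,1) is feasible, giving 13.
(p,q)=(1,0) is feasible, giving 8.
No feasible integer point exceeds 16.

16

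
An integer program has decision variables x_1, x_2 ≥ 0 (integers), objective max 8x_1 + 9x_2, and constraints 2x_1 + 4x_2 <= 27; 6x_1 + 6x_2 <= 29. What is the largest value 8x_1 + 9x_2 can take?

36

(x_1,x_2)=(0,4): 2·0+4·4=16≤27, 6·0+6·4=24≤29, objective 36.
(x_1,x_2)=(1,3): 2·1+4·3=14≤27, 6·1+6·3=24≤29, objective 35.
(x_1,x_2)=(0,3): 2·0+4·3=12≤27, 6·0+6·3=18≤29, objective 27.
No feasible integer point exceeds 36.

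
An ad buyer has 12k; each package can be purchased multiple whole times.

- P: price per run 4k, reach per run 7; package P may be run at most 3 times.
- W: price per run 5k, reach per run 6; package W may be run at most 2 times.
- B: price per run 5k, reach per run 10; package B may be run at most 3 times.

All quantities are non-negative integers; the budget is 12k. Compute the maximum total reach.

3×P: price 12 ≤ 12, reach 3·7 = 21.
2×B: price 10 ≤ 12, reach 2·10 = 20.
Best is 21.

21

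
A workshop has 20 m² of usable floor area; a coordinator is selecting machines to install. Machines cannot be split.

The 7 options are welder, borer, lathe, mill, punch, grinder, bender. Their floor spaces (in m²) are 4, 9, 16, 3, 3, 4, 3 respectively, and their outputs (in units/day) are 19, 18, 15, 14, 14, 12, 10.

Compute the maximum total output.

69

This is an integer program with binary decision variables.
Allowing fractional choices, the relaxed optimum would be about 75.0, but machines are indivisible.
welder + mill + punch + grinder + bender: floor space 4 + 3 + 3 + 4 + 3 = 17 ≤ 20, output 19 + 14 + 14 + 12 + 10 = 69.
welder + borer + mill + punch: floor space 4 + 9 + 3 + 3 = 19 ≤ 20, output 19 + 18 + 14 + 14 = 65.
Best is welder, mill, punch, grinder, and bender with total output 69.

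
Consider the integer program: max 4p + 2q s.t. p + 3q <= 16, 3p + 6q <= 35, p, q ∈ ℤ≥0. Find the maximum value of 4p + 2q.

44

(p,q)=(11,0): 1·11+3·0=11≤16, 3·11+6·0=33≤35, objective 44.
(p,q)=(10,0): 1·10+3·0=10≤16, 3·10+6·0=30≤35, objective 40.
No feasible integer point exceeds 44.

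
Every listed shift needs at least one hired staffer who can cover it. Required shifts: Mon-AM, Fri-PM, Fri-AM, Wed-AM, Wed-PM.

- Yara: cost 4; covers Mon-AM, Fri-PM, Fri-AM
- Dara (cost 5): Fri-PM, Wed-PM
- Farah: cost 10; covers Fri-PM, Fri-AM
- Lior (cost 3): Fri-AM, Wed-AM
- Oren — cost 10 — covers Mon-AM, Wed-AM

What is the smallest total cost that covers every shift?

Choose Yara, Dara, and Lior: together they cover Mon-AM, Fri-PM, Fri-AM, Wed-AM, Wed-PM — every shift.
Total cost: 4 + 5 + 3 = 12.
No cover costs less than 12.

12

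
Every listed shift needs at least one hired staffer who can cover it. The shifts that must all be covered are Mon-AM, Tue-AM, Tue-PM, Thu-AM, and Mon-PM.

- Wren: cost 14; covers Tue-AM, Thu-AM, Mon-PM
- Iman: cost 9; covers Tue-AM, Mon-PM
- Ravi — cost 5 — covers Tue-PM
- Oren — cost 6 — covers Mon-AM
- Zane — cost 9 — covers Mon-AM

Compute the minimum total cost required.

25

This is an integer covering problem.
The greedy cost-per-new-shift heuristic would pick Iman, Ravi, Oren, and Wren for 34, but a cheaper cover exists.
Choose Wren, Ravi, and Oren: together they cover Mon-AM, Tue-AM, Tue-PM, Thu-AM, Mon-PM — every shift.
Total cost: 14 + 5 + 6 = 25.
No cover costs less than 25.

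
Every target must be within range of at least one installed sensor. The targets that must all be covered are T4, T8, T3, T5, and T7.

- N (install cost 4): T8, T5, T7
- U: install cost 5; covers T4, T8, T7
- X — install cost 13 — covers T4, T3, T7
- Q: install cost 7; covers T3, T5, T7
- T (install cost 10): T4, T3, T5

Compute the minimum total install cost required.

This is a weighted set-cover instance.
The greedy cost-per-new-target heuristic would pick N, U, and Q for 16, but a cheaper cover exists.
Choose U and Q: together they cover T4, T8, T3, T5, T7 — every target.
Total install cost: 5 + 7 = 12.
No cover costs less than 12.

12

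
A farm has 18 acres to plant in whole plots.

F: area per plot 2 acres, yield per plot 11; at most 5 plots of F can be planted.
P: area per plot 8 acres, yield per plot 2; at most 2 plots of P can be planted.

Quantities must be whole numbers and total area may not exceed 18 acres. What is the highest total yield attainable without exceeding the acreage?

This is a bounded integer knapsack.
F has the best ratio (11/2); taking only F gives at most 5×11 = 55 (stopped by the supply cap of 5).
Mixing does better — 5×F and 1×P: area 18 ≤ 18, yield 5·11 + 1·2 = 57.

57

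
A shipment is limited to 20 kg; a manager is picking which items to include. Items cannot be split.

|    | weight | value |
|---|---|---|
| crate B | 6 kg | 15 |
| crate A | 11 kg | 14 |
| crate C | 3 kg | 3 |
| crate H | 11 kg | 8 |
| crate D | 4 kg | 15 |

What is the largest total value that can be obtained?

33

crate B + crate C + crate D: weight 6 + 3 + 4 = 13 ≤ 20, value 15 + 3 + 15 = 33.
crate B + crate A + crate C: weight 6 + 11 + 3 = 20 ≤ 20, value 15 + 14 + 3 = 32.
crate A + crate C + crate D: weight 11 + 3 + 4 = 18 ≤ 20, value 14 + 3 + 15 = 32.
Best is crate B, crate C, and crate D with total value 33.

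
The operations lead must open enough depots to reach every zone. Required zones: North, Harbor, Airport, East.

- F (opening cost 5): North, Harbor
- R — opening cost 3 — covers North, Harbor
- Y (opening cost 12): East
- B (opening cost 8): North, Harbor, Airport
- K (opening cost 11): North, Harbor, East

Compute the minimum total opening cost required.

The greedy cost-per-new-zone heuristic would pick R, B, and K for 22, but a cheaper cover exists.
Choose B and K: together they cover North, Harbor, Airport, East — every zone.
Total opening cost: 8 + 11 = 19.
No cover costs less than 19.

19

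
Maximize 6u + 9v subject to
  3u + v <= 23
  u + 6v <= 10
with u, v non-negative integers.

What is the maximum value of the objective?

(u,v)=(7,0): 3·7+1·0=21≤23, 1·7+6·0=7≤10, objective 42.
(u,v)=(6,0): 3·6+1·0=18≤23, 1·6+6·0=6≤10, objective 36.
The best lattice point is (7,0), giving 42.

42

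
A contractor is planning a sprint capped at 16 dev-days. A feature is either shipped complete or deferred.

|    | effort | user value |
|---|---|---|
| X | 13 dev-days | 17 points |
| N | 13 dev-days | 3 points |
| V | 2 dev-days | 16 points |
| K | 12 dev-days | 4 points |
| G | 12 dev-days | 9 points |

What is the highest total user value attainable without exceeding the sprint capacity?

Take X and V: effort 13 + 2 = 15 ≤ 16, user value 17 + 16 = 33.
No other feasible combination does better.

33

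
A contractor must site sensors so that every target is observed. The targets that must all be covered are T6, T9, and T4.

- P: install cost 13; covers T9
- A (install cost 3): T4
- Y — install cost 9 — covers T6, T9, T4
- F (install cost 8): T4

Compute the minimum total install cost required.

The greedy cost-per-new-target heuristic would pick A and Y for 12, but a cheaper cover exists.
Y alone covers T6, T9, T4 — every target.
Total install cost: 9.
No cover costs less than 9.

9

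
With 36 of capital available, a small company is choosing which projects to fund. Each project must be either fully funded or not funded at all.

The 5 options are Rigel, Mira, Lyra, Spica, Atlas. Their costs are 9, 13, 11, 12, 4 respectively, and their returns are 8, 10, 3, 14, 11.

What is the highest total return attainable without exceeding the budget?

This is a 0-1 knapsack instance.
Take Rigel, Lyra, Spica, and Atlas: cost 9 + 11 + 12 + 4 = 36 ≤ 36, return 8 + 3 + 14 + 11 = 36.
No other feasible combination does better.

36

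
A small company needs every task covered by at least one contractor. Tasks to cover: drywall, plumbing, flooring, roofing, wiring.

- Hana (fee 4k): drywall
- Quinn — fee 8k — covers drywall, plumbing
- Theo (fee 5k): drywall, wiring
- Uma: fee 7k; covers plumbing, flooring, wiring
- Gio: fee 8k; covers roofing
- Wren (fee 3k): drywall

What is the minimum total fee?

Choose Uma, Gio, and Wren: together they cover drywall, plumbing, flooring, roofing, wiring — every task.
Total fee: 7 + 8 + 3 = 18.
No cover costs less than 18.

18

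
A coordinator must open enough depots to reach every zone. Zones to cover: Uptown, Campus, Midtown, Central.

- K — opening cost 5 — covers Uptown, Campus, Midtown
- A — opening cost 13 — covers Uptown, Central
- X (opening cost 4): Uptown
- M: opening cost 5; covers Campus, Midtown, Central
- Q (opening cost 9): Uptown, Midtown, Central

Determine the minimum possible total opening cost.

This is a weighted set-cover instance.
The greedy cost-per-new-zone heuristic would pick K and M for 10, but a cheaper cover exists.
Choose X and M: together they cover Uptown, Campus, Midtown, Central — every zone.
Total opening cost: 4 + 5 = 9.
No cover costs less than 9.

9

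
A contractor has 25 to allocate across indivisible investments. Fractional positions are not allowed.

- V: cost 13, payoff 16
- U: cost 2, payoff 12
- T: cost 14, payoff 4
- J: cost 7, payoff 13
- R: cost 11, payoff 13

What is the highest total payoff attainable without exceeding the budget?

41

This is a 0-1 knapsack instance.
Take V, U, and J: cost 13 + 2 + 7 = 22 ≤ 25, payoff 16 + 12 + 13 = 41.
No other feasible combination does better.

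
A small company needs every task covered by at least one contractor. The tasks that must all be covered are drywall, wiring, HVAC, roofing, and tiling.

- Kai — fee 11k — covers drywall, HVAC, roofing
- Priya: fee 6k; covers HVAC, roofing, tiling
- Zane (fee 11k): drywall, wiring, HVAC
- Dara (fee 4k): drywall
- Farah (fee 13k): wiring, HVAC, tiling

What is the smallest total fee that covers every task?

The greedy cost-per-new-task heuristic would pick Priya, Dara, and Zane for 21, but a cheaper cover exists.
Choose Priya and Zane: together they cover drywall, wiring, HVAC, roofing, tiling — every task.
Total fee: 6 + 11 = 17.
No cover costs less than 17.

17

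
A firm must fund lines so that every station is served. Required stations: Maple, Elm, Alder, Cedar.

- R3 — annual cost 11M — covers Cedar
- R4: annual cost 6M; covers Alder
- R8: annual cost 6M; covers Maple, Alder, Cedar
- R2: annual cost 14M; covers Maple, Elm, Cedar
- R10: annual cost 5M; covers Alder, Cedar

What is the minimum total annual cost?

19

The greedy cost-per-new-station heuristic would pick R8 and R2 for 20, but a cheaper cover exists.
Choose R2 and R10: together they cover Maple, Elm, Alder, Cedar — every station.
Total annual cost: 14 + 5 = 19.
No cover costs less than 19.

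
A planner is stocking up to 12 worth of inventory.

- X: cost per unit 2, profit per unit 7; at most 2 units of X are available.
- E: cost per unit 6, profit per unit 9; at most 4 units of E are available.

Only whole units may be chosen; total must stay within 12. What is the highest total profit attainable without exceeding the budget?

2×E: cost 12 ≤ 12, profit 2·9 = 18.
2×X and 1×E: cost 10 ≤ 12, profit 2·7 + 1·9 = 23.
Best is 23.

23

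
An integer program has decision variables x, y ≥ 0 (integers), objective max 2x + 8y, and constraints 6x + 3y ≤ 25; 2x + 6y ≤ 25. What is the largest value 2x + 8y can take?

32

The continuous relaxation peaks at (0, 4.17) with value 33.33; rounding to a feasible lattice point costs some objective.
(x,y)=(0,4): 6·0+3·4=12≤25, 2·0+6·4=24≤25, objective 32.
(x,y)=(1,3): 6·1+3·3=15≤25, 2·1+6·3=20≤25, objective 26.
(x,y)=(0,3): 6·0+3·3=9≤25, 2·0+6·3=18≤25, objective 24.
No feasible integer point exceeds 32.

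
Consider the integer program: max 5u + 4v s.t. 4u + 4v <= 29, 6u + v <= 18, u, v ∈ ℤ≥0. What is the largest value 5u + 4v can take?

30

Relaxing integrality, the LP optimum is 31.15 at (u,v) = (2.15, 5.1), which is not an integer point.
(u,v)=(2,5) is feasible, giving 30.
(u,v)=(1,6) is feasible, giving 29.
(u,v)=(2,4) is feasible, giving 26.
(u,v)=(1,5) is feasible, giving 25.
Maximum is 30 at (u,v)=(2,5).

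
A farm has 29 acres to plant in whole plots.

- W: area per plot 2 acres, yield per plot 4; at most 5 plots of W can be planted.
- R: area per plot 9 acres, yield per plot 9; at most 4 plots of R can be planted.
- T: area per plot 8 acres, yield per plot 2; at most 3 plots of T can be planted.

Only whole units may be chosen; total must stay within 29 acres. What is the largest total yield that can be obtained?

38

5×W and 2×R: area 28 ≤ 29, yield 5·4 + 2·9 = 38.
4×W and 2×R: area 26 ≤ 29, yield 4·4 + 2·9 = 34.
Best is 38.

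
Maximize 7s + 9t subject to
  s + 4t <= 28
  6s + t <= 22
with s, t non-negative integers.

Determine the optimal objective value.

68

The continuous relaxation peaks at (2.61, 6.35) with value 75.39; rounding to a feasible lattice point costs some objective.
(s,t)=(2,6) is feasible, giving 68.
(s,t)=(1,6) is feasible, giving 61.
(s,t)=(2,5) is feasible, giving 59.
(s,t)=(1,5) is feasible, giving 52.
Maximum is 68 at (s,t)=(2,6).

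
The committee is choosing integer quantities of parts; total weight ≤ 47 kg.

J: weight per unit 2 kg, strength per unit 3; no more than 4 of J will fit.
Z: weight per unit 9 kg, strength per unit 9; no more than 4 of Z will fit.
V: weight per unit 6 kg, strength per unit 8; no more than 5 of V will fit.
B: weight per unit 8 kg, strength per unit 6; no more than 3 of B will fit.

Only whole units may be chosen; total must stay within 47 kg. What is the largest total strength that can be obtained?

61

4×J, 1×Z, and 5×V: weight 47 ≤ 47, strength 4·3 + 1·9 + 5·8 = 61.
3×J, 1×Z, and 5×V: weight 45 ≤ 47, strength 3·3 + 1·9 + 5·8 = 58.
Best is 61.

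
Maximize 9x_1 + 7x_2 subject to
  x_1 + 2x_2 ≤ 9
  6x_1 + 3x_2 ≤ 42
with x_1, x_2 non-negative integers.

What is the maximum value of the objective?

63

(x_1,x_2)=(7,0): 1·7+2·0=7≤9, 6·7+3·0=42≤42, objective 63.
(x_1,x_2)=(6,1): 1·6+2·1=8≤9, 6·6+3·1=39≤42, objective 61.
(x_1,x_2)=(5,2): 1·5+2·2=9≤9, 6·5+3·2=36≤42, objective 59.
Maximum is 63 at (x_1,x_2)=(7,0).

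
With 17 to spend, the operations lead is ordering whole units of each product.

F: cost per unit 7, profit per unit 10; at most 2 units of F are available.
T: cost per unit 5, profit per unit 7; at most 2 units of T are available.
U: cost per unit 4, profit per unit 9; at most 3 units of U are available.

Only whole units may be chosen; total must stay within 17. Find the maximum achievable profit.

34

U has the best ratio (9/4); taking only U gives at most 3×9 = 27 (stopped by the supply cap of 3).
Mixing does better — 1×T and 3×U: cost 17 ≤ 17, profit 1·7 + 3·9 = 34.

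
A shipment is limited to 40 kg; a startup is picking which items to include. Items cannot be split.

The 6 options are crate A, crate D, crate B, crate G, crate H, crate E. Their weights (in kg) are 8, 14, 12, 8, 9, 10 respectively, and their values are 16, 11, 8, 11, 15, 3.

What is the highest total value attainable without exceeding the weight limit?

Take crate A, crate D, crate G, and crate H: weight 8 + 14 + 8 + 9 = 39 ≤ 40, value 16 + 11 + 11 + 15 = 53.
No other feasible combination does better.

53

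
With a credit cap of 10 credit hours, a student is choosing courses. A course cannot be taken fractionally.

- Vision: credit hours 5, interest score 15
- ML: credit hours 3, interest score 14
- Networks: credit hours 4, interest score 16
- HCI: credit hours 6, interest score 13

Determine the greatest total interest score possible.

31

ML + Networks: credit hours 3 + 4 = 7 ≤ 10, interest score 14 + 16 = 30.
Vision + Networks: credit hours 5 + 4 = 9 ≤ 10, interest score 15 + 16 = 31.
Vision + ML: credit hours 5 + 3 = 8 ≤ 10, interest score 15 + 14 = 29.
Best is Vision and Networks with total interest score 31.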